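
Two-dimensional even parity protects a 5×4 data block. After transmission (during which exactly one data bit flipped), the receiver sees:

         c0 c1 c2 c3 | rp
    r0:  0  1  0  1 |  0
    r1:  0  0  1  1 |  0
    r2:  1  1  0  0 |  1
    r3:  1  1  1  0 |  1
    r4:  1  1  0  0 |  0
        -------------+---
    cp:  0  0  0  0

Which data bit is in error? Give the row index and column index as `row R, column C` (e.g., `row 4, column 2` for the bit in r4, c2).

row 2, column 0

Recompute each row's even parity and compare to rp:
  r0: data parity 0, sent rp 0 → ok
  r1: data parity 0, sent rp 0 → ok
  r2: data parity 0, sent rp 1 → mismatch
  r3: data parity 1, sent rp 1 → ok
  r4: data parity 0, sent rp 0 → ok
Recompute each column's even parity and compare to cp:
  c0: data parity 1, sent cp 0 → mismatch
  c1: data parity 0, sent cp 0 → ok
  c2: data parity 0, sent cp 0 → ok
  c3: data parity 0, sent cp 0 → ok
Exactly one row (r2) and one column (c0) fail → the flipped bit is at their intersection.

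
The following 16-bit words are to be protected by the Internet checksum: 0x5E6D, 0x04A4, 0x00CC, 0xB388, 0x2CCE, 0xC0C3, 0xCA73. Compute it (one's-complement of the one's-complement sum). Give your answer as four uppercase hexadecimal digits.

3094

One's-complement addition (fold any carry out of bit 15 back into bit 0):
  0x5E6D + 0x04A4 = 0x06311
  0x6311 + 0x00CC = 0x063DD
  0x63DD + 0xB388 = 0x11765 → wrap carry → 0x1766
  0x1766 + 0x2CCE = 0x04434
  0x4434 + 0xC0C3 = 0x104F7 → wrap carry → 0x04F8
  0x04F8 + 0xCA73 = 0x0CF6B
One's-complement sum = 0xCF6B.
Checksum = ~0xCF6B & 0xFFFF = 0x3094.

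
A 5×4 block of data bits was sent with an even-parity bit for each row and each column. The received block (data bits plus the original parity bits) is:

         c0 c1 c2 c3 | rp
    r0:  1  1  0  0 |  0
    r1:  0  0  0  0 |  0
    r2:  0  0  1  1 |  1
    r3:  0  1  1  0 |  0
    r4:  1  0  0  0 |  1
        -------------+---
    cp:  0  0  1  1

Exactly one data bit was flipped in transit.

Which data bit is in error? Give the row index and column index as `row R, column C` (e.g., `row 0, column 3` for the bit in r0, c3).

row 2, column 2

Recompute each row's even parity and compare to rp:
  r0: data parity 0, sent rp 0 → ok
  r1: data parity 0, sent rp 0 → ok
  r2: data parity 0, sent rp 1 → mismatch
  r3: data parity 0, sent rp 0 → ok
  r4: data parity 1, sent rp 1 → ok
Recompute each column's even parity and compare to cp:
  c0: data parity 0, sent cp 0 → ok
  c1: data parity 0, sent cp 0 → ok
  c2: data parity 0, sent cp 1 → mismatch
  c3: data parity 1, sent cp 1 → ok
Exactly one row (r2) and one column (c2) fail → the flipped bit is at their intersection.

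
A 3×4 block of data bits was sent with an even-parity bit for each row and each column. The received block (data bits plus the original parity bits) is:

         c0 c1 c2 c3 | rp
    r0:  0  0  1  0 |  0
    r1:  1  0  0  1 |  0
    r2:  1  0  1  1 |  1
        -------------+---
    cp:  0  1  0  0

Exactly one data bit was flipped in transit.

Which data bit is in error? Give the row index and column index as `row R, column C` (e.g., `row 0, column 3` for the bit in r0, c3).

row 0, column 1

Recompute each row's even parity and compare to rp:
  r0: data parity 1, sent rp 0 → mismatch
  r1: data parity 0, sent rp 0 → ok
  r2: data parity 1, sent rp 1 → ok
Recompute each column's even parity and compare to cp:
  c0: data parity 0, sent cp 0 → ok
  c1: data parity 0, sent cp 1 → mismatch
  c2: data parity 0, sent cp 0 → ok
  c3: data parity 0, sent cp 0 → ok
Exactly one row (r0) and one column (c1) fail → the flipped bit is at their intersection.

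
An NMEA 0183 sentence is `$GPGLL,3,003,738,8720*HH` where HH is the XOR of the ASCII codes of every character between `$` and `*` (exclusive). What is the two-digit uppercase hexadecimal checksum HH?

61

XOR the ASCII codes of the payload characters:
  'G' = 0x47 → acc = 0x47
  'P' = 0x50 → acc = 0x17
  'G' = 0x47 → acc = 0x50
  'L' = 0x4C → acc = 0x1C
  'L' = 0x4C → acc = 0x50
  ',' = 0x2C → acc = 0x7C
  '3' = 0x33 → acc = 0x4F
  ',' = 0x2C → acc = 0x63
  '0' = 0x30 → acc = 0x53
  '0' = 0x30 → acc = 0x63
  '3' = 0x33 → acc = 0x50
  ',' = 0x2C → acc = 0x7C
  '7' = 0x37 → acc = 0x4B
  '3' = 0x33 → acc = 0x78
  '8' = 0x38 → acc = 0x40
  ',' = 0x2C → acc = 0x6C
  '8' = 0x38 → acc = 0x54
  '7' = 0x37 → acc = 0x63
  '2' = 0x32 → acc = 0x51
  '0' = 0x30 → acc = 0x61
Checksum = 0x61.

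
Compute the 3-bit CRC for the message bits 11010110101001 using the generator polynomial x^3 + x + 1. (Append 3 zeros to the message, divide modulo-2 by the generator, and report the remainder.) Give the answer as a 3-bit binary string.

010

Append 3 zeros: 11010110101001000. Divide by 1011 (XOR where the leading bit is 1):
  pos 0: 1101 XOR 1011 = 0110
  pos 1: 1100 XOR 1011 = 0111
  pos 2: 1111 XOR 1011 = 0100
  pos 3: 1001 XOR 1011 = 0010
  pos 5: 1001 XOR 1011 = 0010
  pos 7: 1001 XOR 1011 = 0010
  pos 9: 1000 XOR 1011 = 0011
  pos 11: 1110 XOR 1011 = 0101
  pos 12: 1010 XOR 1011 = 0001
Remainder (last 3 bits) = 010. This is the CRC / FCS.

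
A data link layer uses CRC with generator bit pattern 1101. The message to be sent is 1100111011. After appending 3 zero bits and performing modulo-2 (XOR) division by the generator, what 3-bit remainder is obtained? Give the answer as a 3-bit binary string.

Append 3 zeros: 1100111011000. Divide by 1101 (XOR where the leading bit is 1):
  pos 0: 1100 XOR 1101 = 0001
  pos 3: 1111 XOR 1101 = 0010
  pos 5: 1001 XOR 1101 = 0100
  pos 6: 1001 XOR 1101 = 0100
  pos 7: 1000 XOR 1101 = 0101
  pos 8: 1010 XOR 1101 = 0111
  pos 9: 1110 XOR 1101 = 0011
Remainder (last 3 bits) = 011. This is the CRC / FCS.

011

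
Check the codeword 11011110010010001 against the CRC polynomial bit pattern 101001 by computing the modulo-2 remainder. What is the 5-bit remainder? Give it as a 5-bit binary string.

Modulo-2 division of 11011110010010001 by 101001:
  pos 0: 110111 XOR 101001 = 011110
  pos 1: 111101 XOR 101001 = 010100
  pos 2: 101000 XOR 101001 = 000001
  pos 7: 101001 XOR 101001 = 000000
Remainder = 00001 (nonzero — an error is detected).

00001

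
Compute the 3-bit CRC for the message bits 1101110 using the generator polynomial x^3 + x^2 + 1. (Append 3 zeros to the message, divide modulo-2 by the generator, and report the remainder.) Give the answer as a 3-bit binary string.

Append 3 zeros: 1101110000. Divide by 1101 (XOR where the leading bit is 1):
  pos 0: 1101 XOR 1101 = 0000
  pos 4: 1100 XOR 1101 = 0001
Remainder (last 3 bits) = 100. This is the CRC / FCS.

100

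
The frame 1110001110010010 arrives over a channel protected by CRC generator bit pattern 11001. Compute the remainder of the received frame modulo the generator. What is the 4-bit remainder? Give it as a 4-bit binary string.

Modulo-2 division of 1110001110010010 by 11001:
  pos 0: 11100 XOR 11001 = 00101
  pos 2: 10101 XOR 11001 = 01100
  pos 3: 11001 XOR 11001 = 00000
  pos 8: 10010 XOR 11001 = 01011
  pos 9: 10110 XOR 11001 = 01111
  pos 10: 11111 XOR 11001 = 00110
Remainder = 1100 (nonzero — an error is detected).

1100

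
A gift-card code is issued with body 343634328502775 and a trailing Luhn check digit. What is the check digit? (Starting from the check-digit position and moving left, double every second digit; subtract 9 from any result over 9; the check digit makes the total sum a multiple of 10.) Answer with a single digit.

3

Partial digits right→left: 5 7 7 2 0 5 8 2 3 4 3 6 3 4 3
Double every second digit counting from the check-digit position (so the 1st, 3rd, 5th, ... of the partial from the right).
  doubled (with −9 where >9): 1 5 0 7 6 6 6 6 → sum 37
  kept as-is: 7 2 5 2 4 6 4 → sum 30
Total = 37 + 30 = 67.
Check digit = (10 − (67 mod 10)) mod 10 = 3.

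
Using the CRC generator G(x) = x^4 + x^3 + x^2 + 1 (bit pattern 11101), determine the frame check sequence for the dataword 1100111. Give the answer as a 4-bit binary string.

1000

Append 4 zeros: 11001110000. Divide by 11101 (XOR where the leading bit is 1):
  pos 0: 11001 XOR 11101 = 00100
  pos 2: 10011 XOR 11101 = 01110
  pos 3: 11100 XOR 11101 = 00001
Remainder (last 4 bits) = 1000. This is the CRC / FCS.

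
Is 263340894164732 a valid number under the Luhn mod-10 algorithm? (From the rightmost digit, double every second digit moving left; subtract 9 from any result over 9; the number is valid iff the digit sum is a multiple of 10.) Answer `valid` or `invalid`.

valid

From the right, keep odd positions and double even positions (subtract 9 from any doubled value over 9):
  doubled (positions 2,4,...): 6 8 2 9 0 6 3 → sum 34
  kept (positions 1,3,...): 2 7 6 4 8 4 3 2 → sum 36
Total = 70.
70 mod 10 = 0, so the number is valid.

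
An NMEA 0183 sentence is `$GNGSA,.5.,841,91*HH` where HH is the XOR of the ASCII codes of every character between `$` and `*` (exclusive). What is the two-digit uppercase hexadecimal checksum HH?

70

XOR the ASCII codes of the payload characters:
  'G' = 0x47 → acc = 0x47
  'N' = 0x4E → acc = 0x09
  'G' = 0x47 → acc = 0x4E
  'S' = 0x53 → acc = 0x1D
  'A' = 0x41 → acc = 0x5C
  ',' = 0x2C → acc = 0x70
  '.' = 0x2E → acc = 0x5E
  '5' = 0x35 → acc = 0x6B
  '.' = 0x2E → acc = 0x45
  ',' = 0x2C → acc = 0x69
  '8' = 0x38 → acc = 0x51
  '4' = 0x34 → acc = 0x65
  '1' = 0x31 → acc = 0x54
  ',' = 0x2C → acc = 0x78
  '9' = 0x39 → acc = 0x41
  '1' = 0x31 → acc = 0x70
Checksum = 0x70.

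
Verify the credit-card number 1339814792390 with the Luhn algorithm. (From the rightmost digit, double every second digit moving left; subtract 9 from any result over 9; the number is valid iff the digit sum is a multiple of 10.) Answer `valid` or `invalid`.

invalid

From the right, keep odd positions and double even positions (subtract 9 from any doubled value over 9):
  doubled (positions 2,4,...): 9 4 5 2 9 6 → sum 35
  kept (positions 1,3,...): 0 3 9 4 8 3 1 → sum 28
Total = 63.
63 mod 10 = 3, so the number is invalid.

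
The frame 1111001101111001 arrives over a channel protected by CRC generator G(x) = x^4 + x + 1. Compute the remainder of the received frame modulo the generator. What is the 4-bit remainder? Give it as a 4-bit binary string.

0101

Modulo-2 division of 1111001101111001 by 10011:
  pos 0: 11110 XOR 10011 = 01101
  pos 1: 11010 XOR 10011 = 01001
  pos 2: 10011 XOR 10011 = 00000
  pos 7: 10111 XOR 10011 = 00100
  pos 9: 10010 XOR 10011 = 00001
Remainder = 0101 (nonzero — an error is detected).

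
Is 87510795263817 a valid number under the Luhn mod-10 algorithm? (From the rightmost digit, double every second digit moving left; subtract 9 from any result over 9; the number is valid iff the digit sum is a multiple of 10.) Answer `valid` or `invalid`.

valid

From the right, keep odd positions and double even positions (subtract 9 from any doubled value over 9):
  doubled (positions 2,4,...): 2 6 4 9 0 1 7 → sum 29
  kept (positions 1,3,...): 7 8 6 5 7 1 7 → sum 41
Total = 70.
70 mod 10 = 0, so the number is valid.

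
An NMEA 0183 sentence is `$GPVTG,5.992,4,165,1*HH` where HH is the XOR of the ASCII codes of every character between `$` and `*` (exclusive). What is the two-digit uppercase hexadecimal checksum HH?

4C

XOR the ASCII codes of the payload characters:
  'G' = 0x47 → acc = 0x47
  'P' = 0x50 → acc = 0x17
  'V' = 0x56 → acc = 0x41
  'T' = 0x54 → acc = 0x15
  'G' = 0x47 → acc = 0x52
  ',' = 0x2C → acc = 0x7E
  '5' = 0x35 → acc = 0x4B
  '.' = 0x2E → acc = 0x65
  '9' = 0x39 → acc = 0x5C
  '9' = 0x39 → acc = 0x65
  '2' = 0x32 → acc = 0x57
  ',' = 0x2C → acc = 0x7B
  '4' = 0x34 → acc = 0x4F
  ',' = 0x2C → acc = 0x63
  '1' = 0x31 → acc = 0x52
  '6' = 0x36 → acc = 0x64
  '5' = 0x35 → acc = 0x51
  ',' = 0x2C → acc = 0x7D
  '1' = 0x31 → acc = 0x4C
Checksum = 0x4C.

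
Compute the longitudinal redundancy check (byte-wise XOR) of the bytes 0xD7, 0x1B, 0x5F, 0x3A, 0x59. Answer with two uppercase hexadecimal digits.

XOR the bytes together:
  start with 0xD7
  0xD7 ⊕ 0x1B = 0xCC
  0xCC ⊕ 0x5F = 0x93
  0x93 ⊕ 0x3A = 0xA9
  0xA9 ⊕ 0x59 = 0xF0

F0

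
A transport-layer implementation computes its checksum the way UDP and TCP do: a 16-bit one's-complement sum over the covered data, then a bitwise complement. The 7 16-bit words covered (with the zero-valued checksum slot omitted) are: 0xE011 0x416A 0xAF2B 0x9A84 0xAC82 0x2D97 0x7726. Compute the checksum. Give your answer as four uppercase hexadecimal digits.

One's-complement addition (fold any carry out of bit 15 back into bit 0):
  0xE011 + 0x416A = 0x1217B → wrap carry → 0x217C
  0x217C + 0xAF2B = 0x0D0A7
  0xD0A7 + 0x9A84 = 0x16B2B → wrap carry → 0x6B2C
  0x6B2C + 0xAC82 = 0x117AE → wrap carry → 0x17AF
  0x17AF + 0x2D97 = 0x04546
  0x4546 + 0x7726 = 0x0BC6C
One's-complement sum = 0xBC6C.
Checksum = ~0xBC6C & 0xFFFF = 0x4393.

4393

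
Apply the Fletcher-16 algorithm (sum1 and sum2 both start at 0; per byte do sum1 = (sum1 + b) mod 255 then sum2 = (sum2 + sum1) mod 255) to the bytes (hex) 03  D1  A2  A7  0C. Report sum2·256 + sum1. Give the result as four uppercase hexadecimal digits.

992B

Running sums (mod 255):
  after byte 0 (03): sum1=3, sum2=3
  after byte 1 (D1): sum1=212, sum2=215
  after byte 2 (A2): sum1=119, sum2=79
  after byte 3 (A7): sum1=31, sum2=110
  after byte 4 (0C): sum1=43, sum2=153
Checksum = sum2·256 + sum1 = 153·256 + 43 = 39211 = 0x992B.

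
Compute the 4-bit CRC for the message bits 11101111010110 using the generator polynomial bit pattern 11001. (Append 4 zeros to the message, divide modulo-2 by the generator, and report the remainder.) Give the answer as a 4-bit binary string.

1111

Append 4 zeros: 111011110101100000. Divide by 11001 (XOR where the leading bit is 1):
  pos 0: 11101 XOR 11001 = 00100
  pos 2: 10011 XOR 11001 = 01010
  pos 3: 10101 XOR 11001 = 01100
  pos 4: 11000 XOR 11001 = 00001
  pos 8: 11011 XOR 11001 = 00010
  pos 11: 10000 XOR 11001 = 01001
  pos 12: 10010 XOR 11001 = 01011
  pos 13: 10110 XOR 11001 = 01111
Remainder (last 4 bits) = 1111. This is the CRC / FCS.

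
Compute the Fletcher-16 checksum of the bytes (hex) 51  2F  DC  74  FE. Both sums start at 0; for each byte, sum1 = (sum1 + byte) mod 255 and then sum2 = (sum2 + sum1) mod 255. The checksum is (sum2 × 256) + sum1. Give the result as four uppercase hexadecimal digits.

D1D0

Running sums (mod 255):
  after byte 0 (51): sum1=81, sum2=81
  after byte 1 (2F): sum1=128, sum2=209
  after byte 2 (DC): sum1=93, sum2=47
  after byte 3 (74): sum1=209, sum2=1
  after byte 4 (FE): sum1=208, sum2=209
Checksum = sum2·256 + sum1 = 209·256 + 208 = 53712 = 0xD1D0.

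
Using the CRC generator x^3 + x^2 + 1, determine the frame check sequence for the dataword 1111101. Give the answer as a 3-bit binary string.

Append 3 zeros: 1111101000. Divide by 1101 (XOR where the leading bit is 1):
  pos 0: 1111 XOR 1101 = 0010
  pos 2: 1010 XOR 1101 = 0111
  pos 3: 1111 XOR 1101 = 0010
  pos 5: 1000 XOR 1101 = 0101
  pos 6: 1010 XOR 1101 = 0111
Remainder (last 3 bits) = 111. This is the CRC / FCS.

111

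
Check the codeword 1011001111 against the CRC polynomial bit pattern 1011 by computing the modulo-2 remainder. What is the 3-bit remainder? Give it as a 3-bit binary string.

Modulo-2 division of 1011001111 by 1011:
  pos 0: 1011 XOR 1011 = 0000
  pos 6: 1111 XOR 1011 = 0100
Remainder = 100 (nonzero — an error is detected).

100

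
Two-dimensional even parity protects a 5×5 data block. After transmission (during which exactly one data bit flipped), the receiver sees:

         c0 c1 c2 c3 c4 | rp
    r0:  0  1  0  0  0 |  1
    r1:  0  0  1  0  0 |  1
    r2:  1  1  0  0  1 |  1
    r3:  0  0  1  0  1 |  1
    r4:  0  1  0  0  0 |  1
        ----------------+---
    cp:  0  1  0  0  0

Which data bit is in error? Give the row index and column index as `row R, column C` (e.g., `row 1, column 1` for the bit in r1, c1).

Recompute each row's even parity and compare to rp:
  r0: data parity 1, sent rp 1 → ok
  r1: data parity 1, sent rp 1 → ok
  r2: data parity 1, sent rp 1 → ok
  r3: data parity 0, sent rp 1 → mismatch
  r4: data parity 1, sent rp 1 → ok
Recompute each column's even parity and compare to cp:
  c0: data parity 1, sent cp 0 → mismatch
  c1: data parity 1, sent cp 1 → ok
  c2: data parity 0, sent cp 0 → ok
  c3: data parity 0, sent cp 0 → ok
  c4: data parity 0, sent cp 0 → ok
Exactly one row (r3) and one column (c0) fail → the flipped bit is at their intersection.

row 3, column 0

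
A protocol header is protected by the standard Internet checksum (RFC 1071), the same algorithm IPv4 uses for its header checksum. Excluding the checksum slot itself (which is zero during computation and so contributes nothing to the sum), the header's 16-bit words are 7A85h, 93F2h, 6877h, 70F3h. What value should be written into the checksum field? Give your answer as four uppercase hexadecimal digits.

One's-complement addition (fold any carry out of bit 15 back into bit 0):
  0x7A85 + 0x93F2 = 0x10E77 → wrap carry → 0x0E78
  0x0E78 + 0x6877 = 0x076EF
  0x76EF + 0x70F3 = 0x0E7E2
One's-complement sum = 0xE7E2.
Checksum = ~0xE7E2 & 0xFFFF = 0x181D.

181D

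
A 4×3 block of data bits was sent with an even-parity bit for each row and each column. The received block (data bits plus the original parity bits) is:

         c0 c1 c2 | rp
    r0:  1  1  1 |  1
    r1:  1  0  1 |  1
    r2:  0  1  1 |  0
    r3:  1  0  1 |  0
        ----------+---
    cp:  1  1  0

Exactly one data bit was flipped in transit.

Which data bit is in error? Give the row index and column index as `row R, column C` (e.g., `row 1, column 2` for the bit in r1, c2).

row 1, column 1

Recompute each row's even parity and compare to rp:
  r0: data parity 1, sent rp 1 → ok
  r1: data parity 0, sent rp 1 → mismatch
  r2: data parity 0, sent rp 0 → ok
  r3: data parity 0, sent rp 0 → ok
Recompute each column's even parity and compare to cp:
  c0: data parity 1, sent cp 1 → ok
  c1: data parity 0, sent cp 1 → mismatch
  c2: data parity 0, sent cp 0 → ok
Exactly one row (r1) and one column (c1) fail → the flipped bit is at their intersection.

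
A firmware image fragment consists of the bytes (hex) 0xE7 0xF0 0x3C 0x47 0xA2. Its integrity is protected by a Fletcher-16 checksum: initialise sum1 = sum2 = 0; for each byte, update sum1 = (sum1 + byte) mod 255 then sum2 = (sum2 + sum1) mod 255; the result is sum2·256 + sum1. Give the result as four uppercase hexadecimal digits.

31FE

Running sums (mod 255):
  after byte 0 (0xE7): sum1=231, sum2=231
  after byte 1 (0xF0): sum1=216, sum2=192
  after byte 2 (0x3C): sum1=21, sum2=213
  after byte 3 (0x47): sum1=92, sum2=50
  after byte 4 (0xA2): sum1=254, sum2=49
Checksum = sum2·256 + sum1 = 49·256 + 254 = 12798 = 0x31FE.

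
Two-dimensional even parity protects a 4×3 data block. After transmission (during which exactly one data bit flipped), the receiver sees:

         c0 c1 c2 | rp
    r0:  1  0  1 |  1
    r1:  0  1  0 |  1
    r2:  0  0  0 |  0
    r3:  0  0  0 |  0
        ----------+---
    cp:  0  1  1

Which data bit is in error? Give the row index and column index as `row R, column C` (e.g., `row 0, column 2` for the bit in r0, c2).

Recompute each row's even parity and compare to rp:
  r0: data parity 0, sent rp 1 → mismatch
  r1: data parity 1, sent rp 1 → ok
  r2: data parity 0, sent rp 0 → ok
  r3: data parity 0, sent rp 0 → ok
Recompute each column's even parity and compare to cp:
  c0: data parity 1, sent cp 0 → mismatch
  c1: data parity 1, sent cp 1 → ok
  c2: data parity 1, sent cp 1 → ok
Exactly one row (r0) and one column (c0) fail → the flipped bit is at their intersection.

row 0, column 0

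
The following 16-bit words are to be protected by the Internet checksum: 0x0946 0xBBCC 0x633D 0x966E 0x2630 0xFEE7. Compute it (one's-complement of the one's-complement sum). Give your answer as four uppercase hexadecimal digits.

1C29

One's-complement addition (fold any carry out of bit 15 back into bit 0):
  0x0946 + 0xBBCC = 0x0C512
  0xC512 + 0x633D = 0x1284F → wrap carry → 0x2850
  0x2850 + 0x966E = 0x0BEBE
  0xBEBE + 0x2630 = 0x0E4EE
  0xE4EE + 0xFEE7 = 0x1E3D5 → wrap carry → 0xE3D6
One's-complement sum = 0xE3D6.
Checksum = ~0xE3D6 & 0xFFFF = 0x1C29.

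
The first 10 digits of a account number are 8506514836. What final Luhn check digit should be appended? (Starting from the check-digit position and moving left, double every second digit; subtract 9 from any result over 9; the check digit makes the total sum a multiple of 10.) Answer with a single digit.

4

Partial digits right→left: 6 3 8 4 1 5 6 0 5 8
Double every second digit counting from the check-digit position (so the 1st, 3rd, 5th, ... of the partial from the right).
  doubled (with −9 where >9): 3 7 2 3 1 → sum 16
  kept as-is: 3 4 5 0 8 → sum 20
Total = 16 + 20 = 36.
Check digit = (10 − (36 mod 10)) mod 10 = 4.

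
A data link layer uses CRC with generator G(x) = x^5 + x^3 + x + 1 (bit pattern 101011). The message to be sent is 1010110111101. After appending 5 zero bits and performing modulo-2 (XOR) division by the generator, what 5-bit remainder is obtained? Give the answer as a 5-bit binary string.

01101

Append 5 zeros: 101011011110100000. Divide by 101011 (XOR where the leading bit is 1):
  pos 0: 101011 XOR 101011 = 000000
  pos 7: 111101 XOR 101011 = 010110
  pos 8: 101100 XOR 101011 = 000111
  pos 11: 111000 XOR 101011 = 010011
  pos 12: 100110 XOR 101011 = 001101
Remainder (last 5 bits) = 01101. This is the CRC / FCS.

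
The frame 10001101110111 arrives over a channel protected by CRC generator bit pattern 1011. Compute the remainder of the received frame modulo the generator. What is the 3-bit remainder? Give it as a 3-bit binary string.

000

Modulo-2 division of 10001101110111 by 1011:
  pos 0: 1000 XOR 1011 = 0011
  pos 2: 1111 XOR 1011 = 0100
  pos 3: 1000 XOR 1011 = 0011
  pos 5: 1111 XOR 1011 = 0100
  pos 6: 1001 XOR 1011 = 0010
  pos 8: 1001 XOR 1011 = 0010
  pos 10: 1011 XOR 1011 = 0000
Remainder = 000 (zero — the frame passes the CRC check).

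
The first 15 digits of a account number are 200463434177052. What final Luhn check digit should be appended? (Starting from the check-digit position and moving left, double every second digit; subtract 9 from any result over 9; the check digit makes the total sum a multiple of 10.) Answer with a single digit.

Partial digits right→left: 2 5 0 7 7 1 4 3 4 3 6 4 0 0 2
Double every second digit counting from the check-digit position (so the 1st, 3rd, 5th, ... of the partial from the right).
  doubled (with −9 where >9): 4 0 5 8 8 3 0 4 → sum 32
  kept as-is: 5 7 1 3 3 4 0 → sum 23
Total = 32 + 23 = 55.
Check digit = (10 − (55 mod 10)) mod 10 = 5.

5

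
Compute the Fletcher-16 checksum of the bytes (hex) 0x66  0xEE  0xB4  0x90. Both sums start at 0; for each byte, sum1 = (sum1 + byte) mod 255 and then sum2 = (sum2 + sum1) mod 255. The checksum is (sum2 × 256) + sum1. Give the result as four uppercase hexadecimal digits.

Running sums (mod 255):
  after byte 0 (0x66): sum1=102, sum2=102
  after byte 1 (0xEE): sum1=85, sum2=187
  after byte 2 (0xB4): sum1=10, sum2=197
  after byte 3 (0x90): sum1=154, sum2=96
Checksum = sum2·256 + sum1 = 96·256 + 154 = 24730 = 0x609A.

609A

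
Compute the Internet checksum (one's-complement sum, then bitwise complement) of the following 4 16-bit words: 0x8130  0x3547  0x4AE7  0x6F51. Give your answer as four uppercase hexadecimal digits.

8F4F

One's-complement addition (fold any carry out of bit 15 back into bit 0):
  0x8130 + 0x3547 = 0x0B677
  0xB677 + 0x4AE7 = 0x1015E → wrap carry → 0x015F
  0x015F + 0x6F51 = 0x070B0
One's-complement sum = 0x70B0.
Checksum = ~0x70B0 & 0xFFFF = 0x8F4F.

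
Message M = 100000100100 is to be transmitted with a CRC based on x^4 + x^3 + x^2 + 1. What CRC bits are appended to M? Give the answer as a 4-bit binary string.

1000

Append 4 zeros: 1000001001000000. Divide by 11101 (XOR where the leading bit is 1):
  pos 0: 10000 XOR 11101 = 01101
  pos 1: 11010 XOR 11101 = 00111
  pos 3: 11110 XOR 11101 = 00011
  pos 6: 11010 XOR 11101 = 00111
  pos 8: 11100 XOR 11101 = 00001
Remainder (last 4 bits) = 1000. This is the CRC / FCS.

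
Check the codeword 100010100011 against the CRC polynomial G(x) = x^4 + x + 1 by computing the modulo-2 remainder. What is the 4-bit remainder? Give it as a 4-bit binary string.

Modulo-2 division of 100010100011 by 10011:
  pos 0: 10001 XOR 10011 = 00010
  pos 3: 10010 XOR 10011 = 00001
  pos 7: 10011 XOR 10011 = 00000
Remainder = 0000 (zero — the frame passes the CRC check).

0000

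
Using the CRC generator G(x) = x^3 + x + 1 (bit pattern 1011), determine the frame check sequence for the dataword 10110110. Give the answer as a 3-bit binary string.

Append 3 zeros: 10110110000. Divide by 1011 (XOR where the leading bit is 1):
  pos 0: 1011 XOR 1011 = 0000
  pos 5: 1100 XOR 1011 = 0111
  pos 6: 1110 XOR 1011 = 0101
  pos 7: 1010 XOR 1011 = 0001
Remainder (last 3 bits) = 001. This is the CRC / FCS.

001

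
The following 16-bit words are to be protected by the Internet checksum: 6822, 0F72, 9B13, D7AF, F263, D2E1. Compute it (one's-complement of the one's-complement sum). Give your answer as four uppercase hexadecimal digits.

5062

One's-complement addition (fold any carry out of bit 15 back into bit 0):
  0x6822 + 0x0F72 = 0x07794
  0x7794 + 0x9B13 = 0x112A7 → wrap carry → 0x12A8
  0x12A8 + 0xD7AF = 0x0EA57
  0xEA57 + 0xF263 = 0x1DCBA → wrap carry → 0xDCBB
  0xDCBB + 0xD2E1 = 0x1AF9C → wrap carry → 0xAF9D
One's-complement sum = 0xAF9D.
Checksum = ~0xAF9D & 0xFFFF = 0x5062.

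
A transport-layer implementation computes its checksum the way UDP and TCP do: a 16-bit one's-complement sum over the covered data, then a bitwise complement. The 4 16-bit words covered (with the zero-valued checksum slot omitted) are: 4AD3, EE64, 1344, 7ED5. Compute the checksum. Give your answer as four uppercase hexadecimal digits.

One's-complement addition (fold any carry out of bit 15 back into bit 0):
  0x4AD3 + 0xEE64 = 0x13937 → wrap carry → 0x3938
  0x3938 + 0x1344 = 0x04C7C
  0x4C7C + 0x7ED5 = 0x0CB51
One's-complement sum = 0xCB51.
Checksum = ~0xCB51 & 0xFFFF = 0x34AE.

34AE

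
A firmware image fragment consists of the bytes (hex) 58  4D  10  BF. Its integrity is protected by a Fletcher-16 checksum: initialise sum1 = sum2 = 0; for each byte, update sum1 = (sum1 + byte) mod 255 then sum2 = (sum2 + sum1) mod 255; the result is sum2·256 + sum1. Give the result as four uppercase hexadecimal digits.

Running sums (mod 255):
  after byte 0 (58): sum1=88, sum2=88
  after byte 1 (4D): sum1=165, sum2=253
  after byte 2 (10): sum1=181, sum2=179
  after byte 3 (BF): sum1=117, sum2=41
Checksum = sum2·256 + sum1 = 41·256 + 117 = 10613 = 0x2975.

2975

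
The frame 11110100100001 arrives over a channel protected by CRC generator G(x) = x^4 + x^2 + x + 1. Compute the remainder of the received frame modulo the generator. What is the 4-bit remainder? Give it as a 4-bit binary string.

0111

Modulo-2 division of 11110100100001 by 10111:
  pos 0: 11110 XOR 10111 = 01001
  pos 1: 10011 XOR 10111 = 00100
  pos 3: 10000 XOR 10111 = 00111
  pos 5: 11110 XOR 10111 = 01001
  pos 6: 10010 XOR 10111 = 00101
  pos 8: 10100 XOR 10111 = 00011
Remainder = 0111 (nonzero — an error is detected).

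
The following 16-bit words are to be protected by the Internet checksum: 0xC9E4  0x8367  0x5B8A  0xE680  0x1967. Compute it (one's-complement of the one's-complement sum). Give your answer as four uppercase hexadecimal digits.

One's-complement addition (fold any carry out of bit 15 back into bit 0):
  0xC9E4 + 0x8367 = 0x14D4B → wrap carry → 0x4D4C
  0x4D4C + 0x5B8A = 0x0A8D6
  0xA8D6 + 0xE680 = 0x18F56 → wrap carry → 0x8F57
  0x8F57 + 0x1967 = 0x0A8BE
One's-complement sum = 0xA8BE.
Checksum = ~0xA8BE & 0xFFFF = 0x5741.

5741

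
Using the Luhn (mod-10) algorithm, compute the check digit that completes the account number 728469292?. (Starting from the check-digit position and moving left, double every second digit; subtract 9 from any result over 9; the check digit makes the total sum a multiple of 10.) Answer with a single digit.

3

Partial digits right→left: 2 9 2 9 6 4 8 2 7
Double every second digit counting from the check-digit position (so the 1st, 3rd, 5th, ... of the partial from the right).
  doubled (with −9 where >9): 4 4 3 7 5 → sum 23
  kept as-is: 9 9 4 2 → sum 24
Total = 23 + 24 = 47.
Check digit = (10 − (47 mod 10)) mod 10 = 3.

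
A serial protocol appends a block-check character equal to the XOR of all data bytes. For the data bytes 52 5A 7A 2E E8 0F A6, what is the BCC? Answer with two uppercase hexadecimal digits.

XOR the bytes together:
  start with 0x52
  0x52 ⊕ 0x5A = 0x08
  0x08 ⊕ 0x7A = 0x72
  0x72 ⊕ 0x2E = 0x5C
  0x5C ⊕ 0xE8 = 0xB4
  0xB4 ⊕ 0x0F = 0xBB
  0xBB ⊕ 0xA6 = 0x1D

1D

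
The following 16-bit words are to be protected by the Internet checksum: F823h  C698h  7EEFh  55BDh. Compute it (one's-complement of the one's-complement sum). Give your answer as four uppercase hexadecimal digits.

6C96

One's-complement addition (fold any carry out of bit 15 back into bit 0):
  0xF823 + 0xC698 = 0x1BEBB → wrap carry → 0xBEBC
  0xBEBC + 0x7EEF = 0x13DAB → wrap carry → 0x3DAC
  0x3DAC + 0x55BD = 0x09369
One's-complement sum = 0x9369.
Checksum = ~0x9369 & 0xFFFF = 0x6C96.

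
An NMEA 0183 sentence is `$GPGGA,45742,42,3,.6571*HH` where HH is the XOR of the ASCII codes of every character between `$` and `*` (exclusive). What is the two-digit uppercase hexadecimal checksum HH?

XOR the ASCII codes of the payload characters:
  'G' = 0x47 → acc = 0x47
  'P' = 0x50 → acc = 0x17
  'G' = 0x47 → acc = 0x50
  'G' = 0x47 → acc = 0x17
  'A' = 0x41 → acc = 0x56
  ',' = 0x2C → acc = 0x7A
  '4' = 0x34 → acc = 0x4E
  '5' = 0x35 → acc = 0x7B
  '7' = 0x37 → acc = 0x4C
  '4' = 0x34 → acc = 0x78
  '2' = 0x32 → acc = 0x4A
  ',' = 0x2C → acc = 0x66
  '4' = 0x34 → acc = 0x52
  '2' = 0x32 → acc = 0x60
  ',' = 0x2C → acc = 0x4C
  '3' = 0x33 → acc = 0x7F
  ',' = 0x2C → acc = 0x53
  '.' = 0x2E → acc = 0x7D
  '6' = 0x36 → acc = 0x4B
  '5' = 0x35 → acc = 0x7E
  '7' = 0x37 → acc = 0x49
  '1' = 0x31 → acc = 0x78
Checksum = 0x78.

78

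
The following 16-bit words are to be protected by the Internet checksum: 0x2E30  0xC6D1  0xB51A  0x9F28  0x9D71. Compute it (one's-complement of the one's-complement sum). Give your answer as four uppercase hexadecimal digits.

One's-complement addition (fold any carry out of bit 15 back into bit 0):
  0x2E30 + 0xC6D1 = 0x0F501
  0xF501 + 0xB51A = 0x1AA1B → wrap carry → 0xAA1C
  0xAA1C + 0x9F28 = 0x14944 → wrap carry → 0x4945
  0x4945 + 0x9D71 = 0x0E6B6
One's-complement sum = 0xE6B6.
Checksum = ~0xE6B6 & 0xFFFF = 0x1949.

1949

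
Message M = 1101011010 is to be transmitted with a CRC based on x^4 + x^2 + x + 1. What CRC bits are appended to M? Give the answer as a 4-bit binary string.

Append 4 zeros: 11010110100000. Divide by 10111 (XOR where the leading bit is 1):
  pos 0: 11010 XOR 10111 = 01101
  pos 1: 11011 XOR 10111 = 01100
  pos 2: 11001 XOR 10111 = 01110
  pos 3: 11100 XOR 10111 = 01011
  pos 4: 10111 XOR 10111 = 00000
Remainder (last 4 bits) = 0000. This is the CRC / FCS.

0000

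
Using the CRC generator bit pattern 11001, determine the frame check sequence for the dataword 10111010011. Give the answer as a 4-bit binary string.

0100

Append 4 zeros: 101110100110000. Divide by 11001 (XOR where the leading bit is 1):
  pos 0: 10111 XOR 11001 = 01110
  pos 1: 11100 XOR 11001 = 00101
  pos 3: 10110 XOR 11001 = 01111
  pos 4: 11110 XOR 11001 = 00111
  pos 6: 11111 XOR 11001 = 00110
  pos 8: 11000 XOR 11001 = 00001
Remainder (last 4 bits) = 0100. This is the CRC / FCS.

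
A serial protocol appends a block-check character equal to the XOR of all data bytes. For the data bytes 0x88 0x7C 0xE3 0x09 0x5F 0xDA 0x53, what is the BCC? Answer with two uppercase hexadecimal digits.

C8

XOR the bytes together:
  start with 0x88
  0x88 ⊕ 0x7C = 0xF4
  0xF4 ⊕ 0xE3 = 0x17
  0x17 ⊕ 0x09 = 0x1E
  0x1E ⊕ 0x5F = 0x41
  0x41 ⊕ 0xDA = 0x9B
  0x9B ⊕ 0x53 = 0xC8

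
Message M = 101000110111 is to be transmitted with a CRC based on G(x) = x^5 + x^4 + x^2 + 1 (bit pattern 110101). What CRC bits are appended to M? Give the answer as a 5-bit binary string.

00111

Append 5 zeros: 10100011011100000. Divide by 110101 (XOR where the leading bit is 1):
  pos 0: 101000 XOR 110101 = 011101
  pos 1: 111011 XOR 110101 = 001110
  pos 3: 111010 XOR 110101 = 001111
  pos 5: 111111 XOR 110101 = 001010
  pos 7: 101010 XOR 110101 = 011111
  pos 8: 111110 XOR 110101 = 001011
  pos 10: 101100 XOR 110101 = 011001
  pos 11: 110010 XOR 110101 = 000111
Remainder (last 5 bits) = 00111. This is the CRC / FCS.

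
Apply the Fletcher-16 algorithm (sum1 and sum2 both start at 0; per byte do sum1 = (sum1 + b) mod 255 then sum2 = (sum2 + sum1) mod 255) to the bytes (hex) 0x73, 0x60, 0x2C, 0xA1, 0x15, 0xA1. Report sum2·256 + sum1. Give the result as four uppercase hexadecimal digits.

F758

Running sums (mod 255):
  after byte 0 (0x73): sum1=115, sum2=115
  after byte 1 (0x60): sum1=211, sum2=71
  after byte 2 (0x2C): sum1=0, sum2=71
  after byte 3 (0xA1): sum1=161, sum2=232
  after byte 4 (0x15): sum1=182, sum2=159
  after byte 5 (0xA1): sum1=88, sum2=247
Checksum = sum2·256 + sum1 = 247·256 + 88 = 63320 = 0xF758.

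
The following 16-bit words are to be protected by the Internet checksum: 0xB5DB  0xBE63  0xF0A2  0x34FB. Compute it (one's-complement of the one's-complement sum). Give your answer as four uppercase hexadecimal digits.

6622

One's-complement addition (fold any carry out of bit 15 back into bit 0):
  0xB5DB + 0xBE63 = 0x1743E → wrap carry → 0x743F
  0x743F + 0xF0A2 = 0x164E1 → wrap carry → 0x64E2
  0x64E2 + 0x34FB = 0x099DD
One's-complement sum = 0x99DD.
Checksum = ~0x99DD & 0xFFFF = 0x6622.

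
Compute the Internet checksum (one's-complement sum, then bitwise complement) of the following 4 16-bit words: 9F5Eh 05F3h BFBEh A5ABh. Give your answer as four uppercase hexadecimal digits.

F543

One's-complement addition (fold any carry out of bit 15 back into bit 0):
  0x9F5E + 0x05F3 = 0x0A551
  0xA551 + 0xBFBE = 0x1650F → wrap carry → 0x6510
  0x6510 + 0xA5AB = 0x10ABB → wrap carry → 0x0ABC
One's-complement sum = 0x0ABC.
Checksum = ~0x0ABC & 0xFFFF = 0xF543.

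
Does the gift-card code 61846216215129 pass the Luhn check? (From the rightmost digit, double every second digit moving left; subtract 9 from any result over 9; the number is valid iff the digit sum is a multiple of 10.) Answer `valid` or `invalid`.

invalid

From the right, keep odd positions and double even positions (subtract 9 from any doubled value over 9):
  doubled (positions 2,4,...): 4 1 4 2 3 7 3 → sum 24
  kept (positions 1,3,...): 9 1 1 6 2 4 1 → sum 24
Total = 48.
48 mod 10 = 8, so the number is invalid.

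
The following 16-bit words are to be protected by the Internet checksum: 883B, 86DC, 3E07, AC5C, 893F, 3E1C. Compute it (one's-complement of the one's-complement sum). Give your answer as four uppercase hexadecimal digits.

3F28

One's-complement addition (fold any carry out of bit 15 back into bit 0):
  0x883B + 0x86DC = 0x10F17 → wrap carry → 0x0F18
  0x0F18 + 0x3E07 = 0x04D1F
  0x4D1F + 0xAC5C = 0x0F97B
  0xF97B + 0x893F = 0x182BA → wrap carry → 0x82BB
  0x82BB + 0x3E1C = 0x0C0D7
One's-complement sum = 0xC0D7.
Checksum = ~0xC0D7 & 0xFFFF = 0x3F28.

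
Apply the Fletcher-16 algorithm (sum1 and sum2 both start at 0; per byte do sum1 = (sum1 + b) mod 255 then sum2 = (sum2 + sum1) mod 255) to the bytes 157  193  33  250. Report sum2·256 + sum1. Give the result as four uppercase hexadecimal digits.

F87B

Running sums (mod 255):
  after byte 0 (157): sum1=157, sum2=157
  after byte 1 (193): sum1=95, sum2=252
  after byte 2 (33): sum1=128, sum2=125
  after byte 3 (250): sum1=123, sum2=248
Checksum = sum2·256 + sum1 = 248·256 + 123 = 63611 = 0xF87B.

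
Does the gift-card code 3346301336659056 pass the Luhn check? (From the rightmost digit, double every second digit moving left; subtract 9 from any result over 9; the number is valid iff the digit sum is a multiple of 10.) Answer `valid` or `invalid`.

valid

From the right, keep odd positions and double even positions (subtract 9 from any doubled value over 9):
  doubled (positions 2,4,...): 1 9 3 6 2 6 8 6 → sum 41
  kept (positions 1,3,...): 6 0 5 6 3 0 6 3 → sum 29
Total = 70.
70 mod 10 = 0, so the number is valid.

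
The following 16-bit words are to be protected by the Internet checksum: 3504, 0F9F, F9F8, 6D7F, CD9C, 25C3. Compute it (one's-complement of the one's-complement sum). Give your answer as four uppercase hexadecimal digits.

6084

One's-complement addition (fold any carry out of bit 15 back into bit 0):
  0x3504 + 0x0F9F = 0x044A3
  0x44A3 + 0xF9F8 = 0x13E9B → wrap carry → 0x3E9C
  0x3E9C + 0x6D7F = 0x0AC1B
  0xAC1B + 0xCD9C = 0x179B7 → wrap carry → 0x79B8
  0x79B8 + 0x25C3 = 0x09F7B
One's-complement sum = 0x9F7B.
Checksum = ~0x9F7B & 0xFFFF = 0x6084.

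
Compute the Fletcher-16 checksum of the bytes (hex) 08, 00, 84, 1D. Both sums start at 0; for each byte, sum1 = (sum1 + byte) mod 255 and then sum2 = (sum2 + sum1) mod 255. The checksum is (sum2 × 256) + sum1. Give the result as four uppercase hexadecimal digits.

Running sums (mod 255):
  after byte 0 (08): sum1=8, sum2=8
  after byte 1 (00): sum1=8, sum2=16
  after byte 2 (84): sum1=140, sum2=156
  after byte 3 (1D): sum1=169, sum2=70
Checksum = sum2·256 + sum1 = 70·256 + 169 = 18089 = 0x46A9.

46A9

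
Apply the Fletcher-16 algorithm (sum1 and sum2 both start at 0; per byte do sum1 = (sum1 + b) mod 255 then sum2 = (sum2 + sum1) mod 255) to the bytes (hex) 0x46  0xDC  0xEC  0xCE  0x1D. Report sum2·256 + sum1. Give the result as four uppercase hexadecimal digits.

54FB

Running sums (mod 255):
  after byte 0 (0x46): sum1=70, sum2=70
  after byte 1 (0xDC): sum1=35, sum2=105
  after byte 2 (0xEC): sum1=16, sum2=121
  after byte 3 (0xCE): sum1=222, sum2=88
  after byte 4 (0x1D): sum1=251, sum2=84
Checksum = sum2·256 + sum1 = 84·256 + 251 = 21755 = 0x54FB.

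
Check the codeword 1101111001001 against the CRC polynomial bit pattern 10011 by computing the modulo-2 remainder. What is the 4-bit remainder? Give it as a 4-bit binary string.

0000

Modulo-2 division of 1101111001001 by 10011:
  pos 0: 11011 XOR 10011 = 01000
  pos 1: 10001 XOR 10011 = 00010
  pos 4: 10100 XOR 10011 = 00111
  pos 6: 11110 XOR 10011 = 01101
  pos 7: 11010 XOR 10011 = 01001
  pos 8: 10011 XOR 10011 = 00000
Remainder = 0000 (zero — the frame passes the CRC check).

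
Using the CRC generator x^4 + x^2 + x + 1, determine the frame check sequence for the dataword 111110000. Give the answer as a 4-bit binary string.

Append 4 zeros: 1111100000000. Divide by 10111 (XOR where the leading bit is 1):
  pos 0: 11111 XOR 10111 = 01000
  pos 1: 10000 XOR 10111 = 00111
  pos 3: 11100 XOR 10111 = 01011
  pos 4: 10110 XOR 10111 = 00001
  pos 8: 10000 XOR 10111 = 00111
Remainder (last 4 bits) = 0111. This is the CRC / FCS.

0111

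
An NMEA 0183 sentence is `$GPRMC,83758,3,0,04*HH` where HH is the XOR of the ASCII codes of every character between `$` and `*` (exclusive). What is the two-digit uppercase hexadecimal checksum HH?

7D

XOR the ASCII codes of the payload characters:
  'G' = 0x47 → acc = 0x47
  'P' = 0x50 → acc = 0x17
  'R' = 0x52 → acc = 0x45
  'M' = 0x4D → acc = 0x08
  'C' = 0x43 → acc = 0x4B
  ',' = 0x2C → acc = 0x67
  '8' = 0x38 → acc = 0x5F
  '3' = 0x33 → acc = 0x6C
  '7' = 0x37 → acc = 0x5B
  '5' = 0x35 → acc = 0x6E
  '8' = 0x38 → acc = 0x56
  ',' = 0x2C → acc = 0x7A
  '3' = 0x33 → acc = 0x49
  ',' = 0x2C → acc = 0x65
  '0' = 0x30 → acc = 0x55
  ',' = 0x2C → acc = 0x79
  '0' = 0x30 → acc = 0x49
  '4' = 0x34 → acc = 0x7D
Checksum = 0x7D.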